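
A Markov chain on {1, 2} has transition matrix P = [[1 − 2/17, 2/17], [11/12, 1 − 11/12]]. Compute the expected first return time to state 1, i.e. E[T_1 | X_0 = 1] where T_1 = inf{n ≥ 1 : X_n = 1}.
E[T_1 | X_0 = 1] = 1/π_1 = 211/187

For an irreducible recurrent Markov chain with stationary distribution π, E[T_i | X_0 = i] = 1/π_i (Kac's formula). Here π_1 = (11/12)/(2/17 + 11/12) = (11/12)/(211/204) = 187/211, so E[T_1 | X_0 = 1] = 1/π_1 = (2/17 + 11/12)/(11/12) = (211/204)/(11/12) = 211/187.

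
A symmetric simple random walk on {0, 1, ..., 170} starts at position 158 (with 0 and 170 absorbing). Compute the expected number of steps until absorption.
E[τ | X_0 = 158] = 1896

Let v_k = E[τ | X_0 = k]. Boundary: v_0 = v_170 = 0. Recurrence: v_k = 1 + (v_{k-1} + v_{k+1})/2 for 1 ≤ k ≤ 169. The particular solution to v_k − (v_{k-1} + v_{k+1})/2 = 1 is v_k = −k^2. Adding homogeneous solution A + B k and matching boundaries gives v_k = k (170 − k). Substituting k = 158: v_158 = 158 · 12 = 1896.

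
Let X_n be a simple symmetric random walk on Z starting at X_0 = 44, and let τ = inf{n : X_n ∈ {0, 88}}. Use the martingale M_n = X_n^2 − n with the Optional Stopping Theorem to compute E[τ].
E[τ] = 1936

M_n = X_n^2 − n is a martingale (since E[X_{n+1}^2 | F_n] = X_n^2 + 1). By OST (τ has finite mean in a bounded region), E[M_τ] = E[M_0] = X_0^2 − 0 = 44^2 = 1936. Also E[M_τ] = E[X_τ^2] − E[τ]. The walk exits at 0 or 88, with P(hit 88 first) = 44/88, so E[X_τ^2] = 88^2 · 44/88 + 0 = 3872. Thus E[τ] = E[X_τ^2] − E[M_τ] = 3872 − 1936 = 1936 = 44(88 − 44) = 1936.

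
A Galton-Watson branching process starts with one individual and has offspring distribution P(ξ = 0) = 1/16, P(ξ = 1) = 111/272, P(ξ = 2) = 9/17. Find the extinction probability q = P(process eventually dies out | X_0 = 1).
q = 17/144

The pgf is f(s) = 1/16 + 111/272·s + 9/17·s². The extinction probability q is the smallest fixed point of f in [0, 1]. Setting s = f(s):
  9/17·s² + (111/272 − 1)·s + 1/16 = 0
  9/17·s² − (1/16 + 9/17)·s + 1/16 = 0
which factors as (s − 1)·(9/17·s − 1/16) = 0, giving roots s = 1 and s = (1/16)/(9/17) = 17/144.
Mean offspring μ = 111/272 + 2·9/17 = 399/272 > 1 (supercritical), so q < 1. The extinction probability is the smaller root: q = (1/16)/(9/17) = 17/144.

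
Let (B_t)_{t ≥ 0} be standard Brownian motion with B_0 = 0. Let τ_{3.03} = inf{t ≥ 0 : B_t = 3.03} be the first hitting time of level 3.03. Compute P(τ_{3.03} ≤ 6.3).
P(τ_{3.03} ≤ 6.3) = 2(1 − Φ(3.03/√6.3)) = 2(1 − Φ(1.2072)) ≈ 0.2274

By the reflection principle for standard BM, P(τ_b ≤ t) = 2 · P(B_t ≥ b). Since B_t ~ N(0, t), P(B_t ≥ 3.03) = 1 − Φ(3.03/√t) = 1 − Φ(3.03/√6.3) = 1 − Φ(1.2072) ≈ 0.11368. Doubling: P(τ_{3.03} ≤ 6.3) ≈ 2 · 0.11368 = 0.22736 ≈ 0.2274.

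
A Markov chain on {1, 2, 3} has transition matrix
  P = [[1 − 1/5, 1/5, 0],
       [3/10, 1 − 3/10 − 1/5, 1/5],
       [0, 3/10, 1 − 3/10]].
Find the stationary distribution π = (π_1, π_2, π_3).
π = (9/19, 6/19, 4/19)

This is a birth-death chain on three states, which satisfies detailed balance: π_1 · P_{12} = π_2 · P_{21} and π_2 · P_{23} = π_3 · P_{32}.
From π_1 · 1/5 = π_2 · 3/10: π_2/π_1 = (1/5)/(3/10) = 2/3.
From π_2 · 1/5 = π_3 · 3/10: π_3/π_2 = (1/5)/(3/10) = 2/3.
Take π_1 proportional to 1; then unnormalized π = (1, 2/3, 4/9). Normalize by dividing by the sum 19/9:
  π = (9/19, 6/19, 4/19).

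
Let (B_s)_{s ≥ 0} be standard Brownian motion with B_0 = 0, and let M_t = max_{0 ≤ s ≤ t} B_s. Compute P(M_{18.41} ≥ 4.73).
P(M_{18.41} ≥ 4.73) = 2·P(B_{18.41} ≥ 4.73) = 2(1 − Φ(4.73/√18.41)) ≈ 0.2703

By the reflection principle for Brownian motion, P(M_t ≥ a) = 2 · P(B_t ≥ a) for a ≥ 0. Since B_t ~ N(0, t), P(B_t ≥ 4.73) = 1 − Φ(4.73/√t) = 1 − Φ(4.73/√18.41) = 1 − Φ(1.1024). So
  P(M_{18.41} ≥ 4.73) = 2(1 − Φ(1.1024)) ≈ 0.2703.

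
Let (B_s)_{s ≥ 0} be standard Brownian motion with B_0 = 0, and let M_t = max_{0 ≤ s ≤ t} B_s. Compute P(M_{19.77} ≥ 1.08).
P(M_{19.77} ≥ 1.08) = 2·P(B_{19.77} ≥ 1.08) = 2(1 − Φ(1.08/√19.77)) ≈ 0.8081

By the reflection principle for Brownian motion, P(M_t ≥ a) = 2 · P(B_t ≥ a) for a ≥ 0. Since B_t ~ N(0, t), P(B_t ≥ 1.08) = 1 − Φ(1.08/√t) = 1 − Φ(1.08/√19.77) = 1 − Φ(0.2429). So
  P(M_{19.77} ≥ 1.08) = 2(1 − Φ(0.2429)) ≈ 0.8081.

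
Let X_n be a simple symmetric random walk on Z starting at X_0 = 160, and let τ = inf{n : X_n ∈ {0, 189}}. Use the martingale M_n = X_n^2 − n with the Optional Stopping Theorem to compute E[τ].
E[τ] = 4640

M_n = X_n^2 − n is a martingale (since E[X_{n+1}^2 | F_n] = X_n^2 + 1). By OST (τ has finite mean in a bounded region), E[M_τ] = E[M_0] = X_0^2 − 0 = 160^2 = 25600. Also E[M_τ] = E[X_τ^2] − E[τ]. The walk exits at 0 or 189, with P(hit 189 first) = 160/189, so E[X_τ^2] = 189^2 · 160/189 + 0 = 30240. Thus E[τ] = E[X_τ^2] − E[M_τ] = 30240 − 25600 = 4640 = 160(189 − 160) = 4640.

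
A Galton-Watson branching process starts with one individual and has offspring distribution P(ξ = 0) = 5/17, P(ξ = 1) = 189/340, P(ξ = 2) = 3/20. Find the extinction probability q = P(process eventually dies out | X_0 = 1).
q = 1

Mean offspring μ = 0·5/17 + 1·189/340 + 2·3/20 = 291/340 ≤ 1. For μ ≤ 1 with offspring not concentrated at 1, the Galton-Watson process goes extinct almost surely, so q = 1.
(Algebraic check: The pgf is f(s) = 5/17 + 189/340·s + 3/20·s². The extinction probability q is the smallest fixed point of f in [0, 1]. Setting s = f(s):
  3/20·s² + (189/340 − 1)·s + 5/17 = 0
  3/20·s² − (5/17 + 3/20)·s + 5/17 = 0
which factors as (s − 1)·(3/20·s − 5/17) = 0, giving roots s = 1 and s = (5/17)/(3/20) = 100/51. Since 100/51 ≥ 1, the smallest root in [0, 1] is s = 1.)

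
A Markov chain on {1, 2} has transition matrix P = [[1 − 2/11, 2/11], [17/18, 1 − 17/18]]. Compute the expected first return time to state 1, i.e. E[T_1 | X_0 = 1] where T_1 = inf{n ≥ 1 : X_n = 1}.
E[T_1 | X_0 = 1] = 1/π_1 = 223/187

For an irreducible recurrent Markov chain with stationary distribution π, E[T_i | X_0 = i] = 1/π_i (Kac's formula). Here π_1 = (17/18)/(2/11 + 17/18) = (17/18)/(223/198) = 187/223, so E[T_1 | X_0 = 1] = 1/π_1 = (2/11 + 17/18)/(17/18) = (223/198)/(17/18) = 223/187.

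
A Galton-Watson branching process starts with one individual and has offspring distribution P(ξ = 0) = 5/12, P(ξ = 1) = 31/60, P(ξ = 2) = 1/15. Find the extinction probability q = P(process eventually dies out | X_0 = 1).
q = 1

Mean offspring μ = 0·5/12 + 1·31/60 + 2·1/15 = 13/20 ≤ 1. For μ ≤ 1 with offspring not concentrated at 1, the Galton-Watson process goes extinct almost surely, so q = 1.
(Algebraic check: The pgf is f(s) = 5/12 + 31/60·s + 1/15·s². The extinction probability q is the smallest fixed point of f in [0, 1]. Setting s = f(s):
  1/15·s² + (31/60 − 1)·s + 5/12 = 0
  1/15·s² − (5/12 + 1/15)·s + 5/12 = 0
which factors as (s − 1)·(1/15·s − 5/12) = 0, giving roots s = 1 and s = (5/12)/(1/15) = 25/4. Since 25/4 ≥ 1, the smallest root in [0, 1] is s = 1.)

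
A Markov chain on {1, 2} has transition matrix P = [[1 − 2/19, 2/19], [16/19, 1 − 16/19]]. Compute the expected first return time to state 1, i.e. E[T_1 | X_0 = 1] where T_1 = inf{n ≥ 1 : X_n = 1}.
E[T_1 | X_0 = 1] = 1/π_1 = 9/8

For an irreducible recurrent Markov chain with stationary distribution π, E[T_i | X_0 = i] = 1/π_i (Kac's formula). Here π_1 = (16/19)/(2/19 + 16/19) = (16/19)/(18/19) = 8/9, so E[T_1 | X_0 = 1] = 1/π_1 = (2/19 + 16/19)/(16/19) = (18/19)/(16/19) = 9/8.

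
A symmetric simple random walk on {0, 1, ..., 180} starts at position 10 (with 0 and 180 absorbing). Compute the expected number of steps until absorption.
E[τ | X_0 = 10] = 1700

Let v_k = E[τ | X_0 = k]. Boundary: v_0 = v_180 = 0. Recurrence: v_k = 1 + (v_{k-1} + v_{k+1})/2 for 1 ≤ k ≤ 179. The particular solution to v_k − (v_{k-1} + v_{k+1})/2 = 1 is v_k = −k^2. Adding homogeneous solution A + B k and matching boundaries gives v_k = k (180 − k). Substituting k = 10: v_10 = 10 · 170 = 1700.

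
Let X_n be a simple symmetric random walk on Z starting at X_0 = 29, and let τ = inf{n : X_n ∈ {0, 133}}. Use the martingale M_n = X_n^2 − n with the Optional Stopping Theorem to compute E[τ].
E[τ] = 3016

M_n = X_n^2 − n is a martingale (since E[X_{n+1}^2 | F_n] = X_n^2 + 1). By OST (τ has finite mean in a bounded region), E[M_τ] = E[M_0] = X_0^2 − 0 = 29^2 = 841. Also E[M_τ] = E[X_τ^2] − E[τ]. The walk exits at 0 or 133, with P(hit 133 first) = 29/133, so E[X_τ^2] = 133^2 · 29/133 + 0 = 3857. Thus E[τ] = E[X_τ^2] − E[M_τ] = 3857 − 841 = 3016 = 29(133 − 29) = 3016.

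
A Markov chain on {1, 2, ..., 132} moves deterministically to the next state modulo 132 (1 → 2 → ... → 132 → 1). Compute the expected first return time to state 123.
E[T_123 | X_0 = 123] = 132

The chain cycles deterministically, so starting at state 123 it returns in exactly 132 steps. Equivalently, the stationary distribution is uniform π_j = 1/132 for every state j, so by Kac's formula E[T_123] = 1/π_123 = 132.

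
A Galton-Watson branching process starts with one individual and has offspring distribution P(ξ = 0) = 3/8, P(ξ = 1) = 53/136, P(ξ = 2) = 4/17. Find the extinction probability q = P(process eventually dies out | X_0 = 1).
q = 1

Mean offspring μ = 0·3/8 + 1·53/136 + 2·4/17 = 117/136 ≤ 1. For μ ≤ 1 with offspring not concentrated at 1, the Galton-Watson process goes extinct almost surely, so q = 1.
(Algebraic check: The pgf is f(s) = 3/8 + 53/136·s + 4/17·s². The extinction probability q is the smallest fixed point of f in [0, 1]. Setting s = f(s):
  4/17·s² + (53/136 − 1)·s + 3/8 = 0
  4/17·s² − (3/8 + 4/17)·s + 3/8 = 0
which factors as (s − 1)·(4/17·s − 3/8) = 0, giving roots s = 1 and s = (3/8)/(4/17) = 51/32. Since 51/32 ≥ 1, the smallest root in [0, 1] is s = 1.)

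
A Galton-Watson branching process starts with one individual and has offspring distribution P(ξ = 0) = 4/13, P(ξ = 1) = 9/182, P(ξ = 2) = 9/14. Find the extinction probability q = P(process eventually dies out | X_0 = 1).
q = 56/117

The pgf is f(s) = 4/13 + 9/182·s + 9/14·s². The extinction probability q is the smallest fixed point of f in [0, 1]. Setting s = f(s):
  9/14·s² + (9/182 − 1)·s + 4/13 = 0
  9/14·s² − (4/13 + 9/14)·s + 4/13 = 0
which factors as (s − 1)·(9/14·s − 4/13) = 0, giving roots s = 1 and s = (4/13)/(9/14) = 56/117.
Mean offspring μ = 9/182 + 2·9/14 = 243/182 > 1 (supercritical), so q < 1. The extinction probability is the smaller root: q = (4/13)/(9/14) = 56/117.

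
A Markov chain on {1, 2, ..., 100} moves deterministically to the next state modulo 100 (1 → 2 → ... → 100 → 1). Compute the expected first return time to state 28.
E[T_28 | X_0 = 28] = 100

The chain cycles deterministically, so starting at state 28 it returns in exactly 100 steps. Equivalently, the stationary distribution is uniform π_j = 1/100 for every state j, so by Kac's formula E[T_28] = 1/π_28 = 100.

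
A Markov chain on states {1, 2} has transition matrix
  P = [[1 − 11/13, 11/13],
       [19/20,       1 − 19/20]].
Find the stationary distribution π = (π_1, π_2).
π_1 = 247/467, π_2 = 220/467

Solve πP = π with π_1 + π_2 = 1. From πP = π: π_1 · (1 − 11/13) + π_2 · 19/20 = π_1 ⇒ π_2 · 19/20 = π_1 · 11/13 ⇒ π_2/π_1 = (11/13)/(19/20) = 220/247. Together with π_1 + π_2 = 1:
  π_1 = (19/20)/(11/13 + 19/20) = (19/20)/(467/260) = 247/467,
  π_2 = (11/13)/(11/13 + 19/20) = (11/13)/(467/260) = 220/467.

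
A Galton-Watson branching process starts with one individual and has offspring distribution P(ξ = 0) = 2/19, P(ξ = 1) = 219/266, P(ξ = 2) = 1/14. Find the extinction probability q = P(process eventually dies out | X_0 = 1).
q = 1

Mean offspring μ = 0·2/19 + 1·219/266 + 2·1/14 = 257/266 ≤ 1. For μ ≤ 1 with offspring not concentrated at 1, the Galton-Watson process goes extinct almost surely, so q = 1.
(Algebraic check: The pgf is f(s) = 2/19 + 219/266·s + 1/14·s². The extinction probability q is the smallest fixed point of f in [0, 1]. Setting s = f(s):
  1/14·s² + (219/266 − 1)·s + 2/19 = 0
  1/14·s² − (2/19 + 1/14)·s + 2/19 = 0
which factors as (s − 1)·(1/14·s − 2/19) = 0, giving roots s = 1 and s = (2/19)/(1/14) = 28/19. Since 28/19 ≥ 1, the smallest root in [0, 1] is s = 1.)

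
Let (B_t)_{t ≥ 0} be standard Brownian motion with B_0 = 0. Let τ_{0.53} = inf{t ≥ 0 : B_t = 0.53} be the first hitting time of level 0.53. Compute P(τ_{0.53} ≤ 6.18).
P(τ_{0.53} ≤ 6.18) = 2(1 − Φ(0.53/√6.18)) = 2(1 − Φ(0.2132)) ≈ 0.8312

By the reflection principle for standard BM, P(τ_b ≤ t) = 2 · P(B_t ≥ b). Since B_t ~ N(0, t), P(B_t ≥ 0.53) = 1 − Φ(0.53/√t) = 1 − Φ(0.53/√6.18) = 1 − Φ(0.2132) ≈ 0.41559. Doubling: P(τ_{0.53} ≤ 6.18) ≈ 2 · 0.41559 = 0.83118 ≈ 0.8312.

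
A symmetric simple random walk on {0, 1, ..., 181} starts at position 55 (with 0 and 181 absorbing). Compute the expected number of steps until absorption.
E[τ | X_0 = 55] = 6930

Let v_k = E[τ | X_0 = k]. Boundary: v_0 = v_181 = 0. Recurrence: v_k = 1 + (v_{k-1} + v_{k+1})/2 for 1 ≤ k ≤ 180. The particular solution to v_k − (v_{k-1} + v_{k+1})/2 = 1 is v_k = −k^2. Adding homogeneous solution A + B k and matching boundaries gives v_k = k (181 − k). Substituting k = 55: v_55 = 55 · 126 = 6930.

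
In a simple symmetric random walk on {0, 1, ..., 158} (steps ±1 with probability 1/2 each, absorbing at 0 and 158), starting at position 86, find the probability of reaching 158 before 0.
P(hit 158 before 0) = 86/158 = 43/79

Let u_k = P(hit 158 before 0 | start at k). Then u_0 = 0, u_158 = 1, and u_k = u_{k-1}/2 + u_{k+1}/2 for 1 ≤ k ≤ 157. This harmonic recurrence is solved by u_k = k/158, giving u_86 = 86/158 = 43/79.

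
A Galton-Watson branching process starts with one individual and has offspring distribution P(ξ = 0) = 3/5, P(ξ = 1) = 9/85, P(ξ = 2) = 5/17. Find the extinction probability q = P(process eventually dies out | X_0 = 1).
q = 1

Mean offspring μ = 0·3/5 + 1·9/85 + 2·5/17 = 59/85 ≤ 1. For μ ≤ 1 with offspring not concentrated at 1, the Galton-Watson process goes extinct almost surely, so q = 1.
(Algebraic check: The pgf is f(s) = 3/5 + 9/85·s + 5/17·s². The extinction probability q is the smallest fixed point of f in [0, 1]. Setting s = f(s):
  5/17·s² + (9/85 − 1)·s + 3/5 = 0
  5/17·s² − (3/5 + 5/17)·s + 3/5 = 0
which factors as (s − 1)·(5/17·s − 3/5) = 0, giving roots s = 1 and s = (3/5)/(5/17) = 51/25. Since 51/25 ≥ 1, the smallest root in [0, 1] is s = 1.)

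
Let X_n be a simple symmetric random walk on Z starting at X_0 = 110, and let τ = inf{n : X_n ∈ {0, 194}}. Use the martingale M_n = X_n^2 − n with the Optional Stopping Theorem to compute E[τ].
E[τ] = 9240

M_n = X_n^2 − n is a martingale (since E[X_{n+1}^2 | F_n] = X_n^2 + 1). By OST (τ has finite mean in a bounded region), E[M_τ] = E[M_0] = X_0^2 − 0 = 110^2 = 12100. Also E[M_τ] = E[X_τ^2] − E[τ]. The walk exits at 0 or 194, with P(hit 194 first) = 110/194, so E[X_τ^2] = 194^2 · 110/194 + 0 = 21340. Thus E[τ] = E[X_τ^2] − E[M_τ] = 21340 − 12100 = 9240 = 110(194 − 110) = 9240.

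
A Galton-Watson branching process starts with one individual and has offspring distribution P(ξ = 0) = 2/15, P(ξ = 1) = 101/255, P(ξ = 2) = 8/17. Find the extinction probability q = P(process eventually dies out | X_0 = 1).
q = 17/60

The pgf is f(s) = 2/15 + 101/255·s + 8/17·s². The extinction probability q is the smallest fixed point of f in [0, 1]. Setting s = f(s):
  8/17·s² + (101/255 − 1)·s + 2/15 = 0
  8/17·s² − (2/15 + 8/17)·s + 2/15 = 0
which factors as (s − 1)·(8/17·s − 2/15) = 0, giving roots s = 1 and s = (2/15)/(8/17) = 17/60.
Mean offspring μ = 101/255 + 2·8/17 = 341/255 > 1 (supercritical), so q < 1. The extinction probability is the smaller root: q = (2/15)/(8/17) = 17/60.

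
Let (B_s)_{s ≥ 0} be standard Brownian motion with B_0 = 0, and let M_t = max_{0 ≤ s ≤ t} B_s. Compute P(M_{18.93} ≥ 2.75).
P(M_{18.93} ≥ 2.75) = 2·P(B_{18.93} ≥ 2.75) = 2(1 − Φ(2.75/√18.93)) ≈ 0.5273

By the reflection principle for Brownian motion, P(M_t ≥ a) = 2 · P(B_t ≥ a) for a ≥ 0. Since B_t ~ N(0, t), P(B_t ≥ 2.75) = 1 − Φ(2.75/√t) = 1 − Φ(2.75/√18.93) = 1 − Φ(0.6321). So
  P(M_{18.93} ≥ 2.75) = 2(1 − Φ(0.6321)) ≈ 0.5273.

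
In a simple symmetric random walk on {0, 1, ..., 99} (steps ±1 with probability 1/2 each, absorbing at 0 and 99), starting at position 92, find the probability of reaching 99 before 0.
P(hit 99 before 0) = 92/99

Let u_k = P(hit 99 before 0 | start at k). Then u_0 = 0, u_99 = 1, and u_k = u_{k-1}/2 + u_{k+1}/2 for 1 ≤ k ≤ 98. This harmonic recurrence is solved by u_k = k/99, giving u_92 = 92/99.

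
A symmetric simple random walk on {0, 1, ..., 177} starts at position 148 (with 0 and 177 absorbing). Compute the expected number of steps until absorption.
E[τ | X_0 = 148] = 4292

Let v_k = E[τ | X_0 = k]. Boundary: v_0 = v_177 = 0. Recurrence: v_k = 1 + (v_{k-1} + v_{k+1})/2 for 1 ≤ k ≤ 176. The particular solution to v_k − (v_{k-1} + v_{k+1})/2 = 1 is v_k = −k^2. Adding homogeneous solution A + B k and matching boundaries gives v_k = k (177 − k). Substituting k = 148: v_148 = 148 · 29 = 4292.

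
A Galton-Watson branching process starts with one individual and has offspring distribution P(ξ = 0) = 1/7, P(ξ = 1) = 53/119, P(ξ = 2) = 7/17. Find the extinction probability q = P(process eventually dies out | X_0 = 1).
q = 17/49

The pgf is f(s) = 1/7 + 53/119·s + 7/17·s². The extinction probability q is the smallest fixed point of f in [0, 1]. Setting s = f(s):
  7/17·s² + (53/119 − 1)·s + 1/7 = 0
  7/17·s² − (1/7 + 7/17)·s + 1/7 = 0
which factors as (s − 1)·(7/17·s − 1/7) = 0, giving roots s = 1 and s = (1/7)/(7/17) = 17/49.
Mean offspring μ = 53/119 + 2·7/17 = 151/119 > 1 (supercritical), so q < 1. The extinction probability is the smaller root: q = (1/7)/(7/17) = 17/49.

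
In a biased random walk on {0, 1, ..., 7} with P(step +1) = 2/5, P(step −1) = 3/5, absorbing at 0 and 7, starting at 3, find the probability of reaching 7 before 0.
P(hit 7 before 0) = (1 − (3/2)^3) / (1 − (3/2)^7) = 304/2059

Let u_k denote P(reach 7 before 0 | start at k). Boundary: u_0 = 0, u_7 = 1. Recurrence: u_k = 2/5·u_{k+1} + 3/5·u_{k-1} for 1 ≤ k ≤ 6. Try u_k = A + B·r^k with r = q/p = (3/5)/(2/5) = 3/2. Substitution satisfies the recurrence; boundary conditions give:
  u_k = (1 − r^k) / (1 − r^N) = (1 − (3/2)^3) / (1 − (3/2)^7) = 304/2059.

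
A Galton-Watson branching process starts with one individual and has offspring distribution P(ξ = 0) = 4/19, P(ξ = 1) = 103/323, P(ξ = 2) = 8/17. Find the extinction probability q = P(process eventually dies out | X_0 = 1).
q = 17/38

The pgf is f(s) = 4/19 + 103/323·s + 8/17·s². The extinction probability q is the smallest fixed point of f in [0, 1]. Setting s = f(s):
  8/17·s² + (103/323 − 1)·s + 4/19 = 0
  8/17·s² − (4/19 + 8/17)·s + 4/19 = 0
which factors as (s − 1)·(8/17·s − 4/19) = 0, giving roots s = 1 and s = (4/19)/(8/17) = 17/38.
Mean offspring μ = 103/323 + 2·8/17 = 407/323 > 1 (supercritical), so q < 1. The extinction probability is the smaller root: q = (4/19)/(8/17) = 17/38.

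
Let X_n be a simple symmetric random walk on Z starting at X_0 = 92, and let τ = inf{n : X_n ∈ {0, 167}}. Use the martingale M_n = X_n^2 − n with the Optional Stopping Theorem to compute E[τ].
E[τ] = 6900

M_n = X_n^2 − n is a martingale (since E[X_{n+1}^2 | F_n] = X_n^2 + 1). By OST (τ has finite mean in a bounded region), E[M_τ] = E[M_0] = X_0^2 − 0 = 92^2 = 8464. Also E[M_τ] = E[X_τ^2] − E[τ]. The walk exits at 0 or 167, with P(hit 167 first) = 92/167, so E[X_τ^2] = 167^2 · 92/167 + 0 = 15364. Thus E[τ] = E[X_τ^2] − E[M_τ] = 15364 − 8464 = 6900 = 92(167 − 92) = 6900.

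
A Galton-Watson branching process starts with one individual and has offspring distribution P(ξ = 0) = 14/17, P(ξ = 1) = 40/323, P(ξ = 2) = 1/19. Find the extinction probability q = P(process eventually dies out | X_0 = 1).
q = 1

Mean offspring μ = 0·14/17 + 1·40/323 + 2·1/19 = 74/323 ≤ 1. For μ ≤ 1 with offspring not concentrated at 1, the Galton-Watson process goes extinct almost surely, so q = 1.
(Algebraic check: The pgf is f(s) = 14/17 + 40/323·s + 1/19·s². The extinction probability q is the smallest fixed point of f in [0, 1]. Setting s = f(s):
  1/19·s² + (40/323 − 1)·s + 14/17 = 0
  1/19·s² − (14/17 + 1/19)·s + 14/17 = 0
which factors as (s − 1)·(1/19·s − 14/17) = 0, giving roots s = 1 and s = (14/17)/(1/19) = 266/17. Since 266/17 ≥ 1, the smallest root in [0, 1] is s = 1.)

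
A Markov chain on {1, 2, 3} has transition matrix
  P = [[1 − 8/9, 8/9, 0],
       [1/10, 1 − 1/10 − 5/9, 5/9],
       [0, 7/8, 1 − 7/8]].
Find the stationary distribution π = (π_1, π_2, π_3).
π = (567/8807, 5040/8807, 3200/8807)

This is a birth-death chain on three states, which satisfies detailed balance: π_1 · P_{12} = π_2 · P_{21} and π_2 · P_{23} = π_3 · P_{32}.
From π_1 · 8/9 = π_2 · 1/10: π_2/π_1 = (8/9)/(1/10) = 80/9.
From π_2 · 5/9 = π_3 · 7/8: π_3/π_2 = (5/9)/(7/8) = 40/63.
Take π_1 proportional to 1; then unnormalized π = (1, 80/9, 3200/567). Normalize by dividing by the sum 8807/567:
  π = (567/8807, 5040/8807, 3200/8807).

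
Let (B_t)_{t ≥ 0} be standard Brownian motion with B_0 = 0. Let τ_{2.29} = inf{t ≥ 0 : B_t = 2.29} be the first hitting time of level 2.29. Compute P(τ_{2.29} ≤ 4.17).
P(τ_{2.29} ≤ 4.17) = 2(1 − Φ(2.29/√4.17)) = 2(1 − Φ(1.1214)) ≈ 0.2621

By the reflection principle for standard BM, P(τ_b ≤ t) = 2 · P(B_t ≥ b). Since B_t ~ N(0, t), P(B_t ≥ 2.29) = 1 − Φ(2.29/√t) = 1 − Φ(2.29/√4.17) = 1 − Φ(1.1214) ≈ 0.13106. Doubling: P(τ_{2.29} ≤ 4.17) ≈ 2 · 0.13106 = 0.26212 ≈ 0.2621.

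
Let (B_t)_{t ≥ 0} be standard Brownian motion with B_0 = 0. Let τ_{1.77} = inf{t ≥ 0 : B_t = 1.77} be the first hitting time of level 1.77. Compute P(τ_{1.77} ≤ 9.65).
P(τ_{1.77} ≤ 9.65) = 2(1 − Φ(1.77/√9.65)) = 2(1 − Φ(0.5698)) ≈ 0.5688

By the reflection principle for standard BM, P(τ_b ≤ t) = 2 · P(B_t ≥ b). Since B_t ~ N(0, t), P(B_t ≥ 1.77) = 1 − Φ(1.77/√t) = 1 − Φ(1.77/√9.65) = 1 − Φ(0.5698) ≈ 0.28441. Doubling: P(τ_{1.77} ≤ 9.65) ≈ 2 · 0.28441 = 0.56882 ≈ 0.5688.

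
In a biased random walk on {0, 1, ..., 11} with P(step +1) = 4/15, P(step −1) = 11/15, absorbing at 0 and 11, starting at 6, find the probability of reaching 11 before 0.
P(hit 11 before 0) = (1 − (11/4)^6) / (1 − (11/4)^11) = 258554880/40758210901

Let u_k denote P(reach 11 before 0 | start at k). Boundary: u_0 = 0, u_11 = 1. Recurrence: u_k = 4/15·u_{k+1} + 11/15·u_{k-1} for 1 ≤ k ≤ 10. Try u_k = A + B·r^k with r = q/p = (11/15)/(4/15) = 11/4. Substitution satisfies the recurrence; boundary conditions give:
  u_k = (1 − r^k) / (1 − r^N) = (1 − (11/4)^6) / (1 − (11/4)^11) = 258554880/40758210901.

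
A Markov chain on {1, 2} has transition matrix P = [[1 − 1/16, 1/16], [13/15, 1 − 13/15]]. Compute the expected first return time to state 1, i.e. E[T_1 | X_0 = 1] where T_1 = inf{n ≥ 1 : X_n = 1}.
E[T_1 | X_0 = 1] = 1/π_1 = 223/208

For an irreducible recurrent Markov chain with stationary distribution π, E[T_i | X_0 = i] = 1/π_i (Kac's formula). Here π_1 = (13/15)/(1/16 + 13/15) = (13/15)/(223/240) = 208/223, so E[T_1 | X_0 = 1] = 1/π_1 = (1/16 + 13/15)/(13/15) = (223/240)/(13/15) = 223/208.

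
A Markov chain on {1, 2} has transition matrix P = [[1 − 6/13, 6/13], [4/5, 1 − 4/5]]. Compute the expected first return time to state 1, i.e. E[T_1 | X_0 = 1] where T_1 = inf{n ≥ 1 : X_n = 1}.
E[T_1 | X_0 = 1] = 1/π_1 = 41/26

For an irreducible recurrent Markov chain with stationary distribution π, E[T_i | X_0 = i] = 1/π_i (Kac's formula). Here π_1 = (4/5)/(6/13 + 4/5) = (4/5)/(82/65) = 26/41, so E[T_1 | X_0 = 1] = 1/π_1 = (6/13 + 4/5)/(4/5) = (82/65)/(4/5) = 41/26.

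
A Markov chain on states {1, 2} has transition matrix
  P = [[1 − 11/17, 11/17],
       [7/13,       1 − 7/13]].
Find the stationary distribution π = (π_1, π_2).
π_1 = 119/262, π_2 = 143/262

Solve πP = π with π_1 + π_2 = 1. From πP = π: π_1 · (1 − 11/17) + π_2 · 7/13 = π_1 ⇒ π_2 · 7/13 = π_1 · 11/17 ⇒ π_2/π_1 = (11/17)/(7/13) = 143/119. Together with π_1 + π_2 = 1:
  π_1 = (7/13)/(11/17 + 7/13) = (7/13)/(262/221) = 119/262,
  π_2 = (11/17)/(11/17 + 7/13) = (11/17)/(262/221) = 143/262.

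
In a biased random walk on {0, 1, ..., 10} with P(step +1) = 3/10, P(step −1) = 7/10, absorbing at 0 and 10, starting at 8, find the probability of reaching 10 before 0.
P(hit 10 before 0) = (1 − (7/3)^8) / (1 − (7/3)^10) = 1295604/7060405

Let u_k denote P(reach 10 before 0 | start at k). Boundary: u_0 = 0, u_10 = 1. Recurrence: u_k = 3/10·u_{k+1} + 7/10·u_{k-1} for 1 ≤ k ≤ 9. Try u_k = A + B·r^k with r = q/p = (7/10)/(3/10) = 7/3. Substitution satisfies the recurrence; boundary conditions give:
  u_k = (1 − r^k) / (1 − r^N) = (1 − (7/3)^8) / (1 − (7/3)^10) = 1295604/7060405.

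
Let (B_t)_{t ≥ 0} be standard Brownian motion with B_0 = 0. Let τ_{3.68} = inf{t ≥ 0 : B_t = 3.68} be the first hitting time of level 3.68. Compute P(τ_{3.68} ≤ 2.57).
P(τ_{3.68} ≤ 2.57) = 2(1 − Φ(3.68/√2.57)) = 2(1 − Φ(2.2955)) ≈ 0.0217

By the reflection principle for standard BM, P(τ_b ≤ t) = 2 · P(B_t ≥ b). Since B_t ~ N(0, t), P(B_t ≥ 3.68) = 1 − Φ(3.68/√t) = 1 − Φ(3.68/√2.57) = 1 − Φ(2.2955) ≈ 0.01085. Doubling: P(τ_{3.68} ≤ 2.57) ≈ 2 · 0.01085 = 0.02170 ≈ 0.0217.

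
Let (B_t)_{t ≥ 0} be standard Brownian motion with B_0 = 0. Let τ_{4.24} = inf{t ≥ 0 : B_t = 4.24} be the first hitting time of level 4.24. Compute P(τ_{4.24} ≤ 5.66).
P(τ_{4.24} ≤ 5.66) = 2(1 − Φ(4.24/√5.66)) = 2(1 − Φ(1.7822)) ≈ 0.0747

By the reflection principle for standard BM, P(τ_b ≤ t) = 2 · P(B_t ≥ b). Since B_t ~ N(0, t), P(B_t ≥ 4.24) = 1 − Φ(4.24/√t) = 1 − Φ(4.24/√5.66) = 1 − Φ(1.7822) ≈ 0.03736. Doubling: P(τ_{4.24} ≤ 5.66) ≈ 2 · 0.03736 = 0.07472 ≈ 0.0747.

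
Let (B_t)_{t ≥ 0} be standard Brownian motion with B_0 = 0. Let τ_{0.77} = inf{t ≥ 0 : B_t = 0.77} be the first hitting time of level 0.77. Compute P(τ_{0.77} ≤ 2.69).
P(τ_{0.77} ≤ 2.69) = 2(1 − Φ(0.77/√2.69)) = 2(1 − Φ(0.4695)) ≈ 0.6387

By the reflection principle for standard BM, P(τ_b ≤ t) = 2 · P(B_t ≥ b). Since B_t ~ N(0, t), P(B_t ≥ 0.77) = 1 − Φ(0.77/√t) = 1 − Φ(0.77/√2.69) = 1 − Φ(0.4695) ≈ 0.31936. Doubling: P(τ_{0.77} ≤ 2.69) ≈ 2 · 0.31936 = 0.63872 ≈ 0.6387.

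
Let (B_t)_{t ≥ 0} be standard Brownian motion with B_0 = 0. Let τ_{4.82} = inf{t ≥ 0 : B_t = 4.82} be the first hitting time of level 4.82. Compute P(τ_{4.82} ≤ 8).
P(τ_{4.82} ≤ 8) = 2(1 − Φ(4.82/√8)) = 2(1 − Φ(1.7041)) ≈ 0.0884

By the reflection principle for standard BM, P(τ_b ≤ t) = 2 · P(B_t ≥ b). Since B_t ~ N(0, t), P(B_t ≥ 4.82) = 1 − Φ(4.82/√t) = 1 − Φ(4.82/√8) = 1 − Φ(1.7041) ≈ 0.04418. Doubling: P(τ_{4.82} ≤ 8) ≈ 2 · 0.04418 = 0.08836 ≈ 0.0884.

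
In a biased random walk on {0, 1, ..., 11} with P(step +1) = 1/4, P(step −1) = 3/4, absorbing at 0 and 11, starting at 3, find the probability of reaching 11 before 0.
P(hit 11 before 0) = (1 − (3)^3) / (1 − (3)^11) = 13/88573

Let u_k denote P(reach 11 before 0 | start at k). Boundary: u_0 = 0, u_11 = 1. Recurrence: u_k = 1/4·u_{k+1} + 3/4·u_{k-1} for 1 ≤ k ≤ 10. Try u_k = A + B·r^k with r = q/p = (3/4)/(1/4) = 3. Substitution satisfies the recurrence; boundary conditions give:
  u_k = (1 − r^k) / (1 − r^N) = (1 − (3)^3) / (1 − (3)^11) = 13/88573.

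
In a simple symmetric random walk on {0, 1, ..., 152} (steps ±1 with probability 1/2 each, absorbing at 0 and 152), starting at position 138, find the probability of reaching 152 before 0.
P(hit 152 before 0) = 138/152 = 69/76

Let u_k = P(hit 152 before 0 | start at k). Then u_0 = 0, u_152 = 1, and u_k = u_{k-1}/2 + u_{k+1}/2 for 1 ≤ k ≤ 151. This harmonic recurrence is solved by u_k = k/152, giving u_138 = 138/152 = 69/76.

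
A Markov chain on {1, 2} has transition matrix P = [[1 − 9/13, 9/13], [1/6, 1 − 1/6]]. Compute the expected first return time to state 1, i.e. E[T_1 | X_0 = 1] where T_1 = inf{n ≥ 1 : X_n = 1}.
E[T_1 | X_0 = 1] = 1/π_1 = 67/13

For an irreducible recurrent Markov chain with stationary distribution π, E[T_i | X_0 = i] = 1/π_i (Kac's formula). Here π_1 = (1/6)/(9/13 + 1/6) = (1/6)/(67/78) = 13/67, so E[T_1 | X_0 = 1] = 1/π_1 = (9/13 + 1/6)/(1/6) = (67/78)/(1/6) = 67/13.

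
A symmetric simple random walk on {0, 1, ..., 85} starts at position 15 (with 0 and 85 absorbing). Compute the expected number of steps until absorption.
E[τ | X_0 = 15] = 1050

Let v_k = E[τ | X_0 = k]. Boundary: v_0 = v_85 = 0. Recurrence: v_k = 1 + (v_{k-1} + v_{k+1})/2 for 1 ≤ k ≤ 84. The particular solution to v_k − (v_{k-1} + v_{k+1})/2 = 1 is v_k = −k^2. Adding homogeneous solution A + B k and matching boundaries gives v_k = k (85 − k). Substituting k = 15: v_15 = 15 · 70 = 1050.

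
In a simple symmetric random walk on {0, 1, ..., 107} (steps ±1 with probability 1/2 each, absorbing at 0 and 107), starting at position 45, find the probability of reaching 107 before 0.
P(hit 107 before 0) = 45/107

Let u_k = P(hit 107 before 0 | start at k). Then u_0 = 0, u_107 = 1, and u_k = u_{k-1}/2 + u_{k+1}/2 for 1 ≤ k ≤ 106. This harmonic recurrence is solved by u_k = k/107, giving u_45 = 45/107.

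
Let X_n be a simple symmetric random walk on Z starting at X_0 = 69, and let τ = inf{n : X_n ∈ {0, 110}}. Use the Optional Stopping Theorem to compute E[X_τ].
E[X_τ] = 69

X_n is a martingale and τ is a bounded-mean stopping time (indeed τ is finite a.s. with bounded expectation since the walk is in a bounded region). By the OST, E[X_τ] = E[X_0] = 69. Equivalently: E[X_τ] = 110 · P(hit 110 first) + 0 · P(hit 0 first) = 110 · (69/110) = 69.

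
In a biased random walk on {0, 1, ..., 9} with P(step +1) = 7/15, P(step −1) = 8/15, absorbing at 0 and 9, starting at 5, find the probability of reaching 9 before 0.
P(hit 9 before 0) = (1 − (8/7)^5) / (1 − (8/7)^9) = 38322361/93864121

Let u_k denote P(reach 9 before 0 | start at k). Boundary: u_0 = 0, u_9 = 1. Recurrence: u_k = 7/15·u_{k+1} + 8/15·u_{k-1} for 1 ≤ k ≤ 8. Try u_k = A + B·r^k with r = q/p = (8/15)/(7/15) = 8/7. Substitution satisfies the recurrence; boundary conditions give:
  u_k = (1 − r^k) / (1 − r^N) = (1 − (8/7)^5) / (1 − (8/7)^9) = 38322361/93864121.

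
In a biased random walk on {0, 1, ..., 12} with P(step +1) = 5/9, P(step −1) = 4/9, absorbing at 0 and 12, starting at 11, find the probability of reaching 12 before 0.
P(hit 12 before 0) = (1 − (4/5)^11) / (1 − (4/5)^12) = 223169105/227363409

Let u_k denote P(reach 12 before 0 | start at k). Boundary: u_0 = 0, u_12 = 1. Recurrence: u_k = 5/9·u_{k+1} + 4/9·u_{k-1} for 1 ≤ k ≤ 11. Try u_k = A + B·r^k with r = q/p = (4/9)/(5/9) = 4/5. Substitution satisfies the recurrence; boundary conditions give:
  u_k = (1 − r^k) / (1 − r^N) = (1 − (4/5)^11) / (1 − (4/5)^12) = 223169105/227363409.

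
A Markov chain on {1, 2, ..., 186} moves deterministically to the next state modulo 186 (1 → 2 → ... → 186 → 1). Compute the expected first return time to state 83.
E[T_83 | X_0 = 83] = 186

The chain cycles deterministically, so starting at state 83 it returns in exactly 186 steps. Equivalently, the stationary distribution is uniform π_j = 1/186 for every state j, so by Kac's formula E[T_83] = 1/π_83 = 186.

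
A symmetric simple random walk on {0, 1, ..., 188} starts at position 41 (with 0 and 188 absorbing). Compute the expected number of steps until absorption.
E[τ | X_0 = 41] = 6027

Let v_k = E[τ | X_0 = k]. Boundary: v_0 = v_188 = 0. Recurrence: v_k = 1 + (v_{k-1} + v_{k+1})/2 for 1 ≤ k ≤ 187. The particular solution to v_k − (v_{k-1} + v_{k+1})/2 = 1 is v_k = −k^2. Adding homogeneous solution A + B k and matching boundaries gives v_k = k (188 − k). Substituting k = 41: v_41 = 41 · 147 = 6027.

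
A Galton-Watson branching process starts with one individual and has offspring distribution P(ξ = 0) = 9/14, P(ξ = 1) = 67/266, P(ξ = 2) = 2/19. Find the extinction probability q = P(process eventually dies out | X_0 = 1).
q = 1

Mean offspring μ = 0·9/14 + 1·67/266 + 2·2/19 = 123/266 ≤ 1. For μ ≤ 1 with offspring not concentrated at 1, the Galton-Watson process goes extinct almost surely, so q = 1.
(Algebraic check: The pgf is f(s) = 9/14 + 67/266·s + 2/19·s². The extinction probability q is the smallest fixed point of f in [0, 1]. Setting s = f(s):
  2/19·s² + (67/266 − 1)·s + 9/14 = 0
  2/19·s² − (9/14 + 2/19)·s + 9/14 = 0
which factors as (s − 1)·(2/19·s − 9/14) = 0, giving roots s = 1 and s = (9/14)/(2/19) = 171/28. Since 171/28 ≥ 1, the smallest root in [0, 1] is s = 1.)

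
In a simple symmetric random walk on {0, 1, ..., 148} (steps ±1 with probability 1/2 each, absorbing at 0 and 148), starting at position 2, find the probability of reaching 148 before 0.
P(hit 148 before 0) = 2/148 = 1/74

Let u_k = P(hit 148 before 0 | start at k). Then u_0 = 0, u_148 = 1, and u_k = u_{k-1}/2 + u_{k+1}/2 for 1 ≤ k ≤ 147. This harmonic recurrence is solved by u_k = k/148, giving u_2 = 2/148 = 1/74.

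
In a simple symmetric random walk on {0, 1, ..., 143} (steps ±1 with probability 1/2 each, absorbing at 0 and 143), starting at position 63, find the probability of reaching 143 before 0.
P(hit 143 before 0) = 63/143

Let u_k = P(hit 143 before 0 | start at k). Then u_0 = 0, u_143 = 1, and u_k = u_{k-1}/2 + u_{k+1}/2 for 1 ≤ k ≤ 142. This harmonic recurrence is solved by u_k = k/143, giving u_63 = 63/143.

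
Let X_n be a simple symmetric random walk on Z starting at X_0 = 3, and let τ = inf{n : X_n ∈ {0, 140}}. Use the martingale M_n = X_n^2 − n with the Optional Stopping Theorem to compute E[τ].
E[τ] = 411

M_n = X_n^2 − n is a martingale (since E[X_{n+1}^2 | F_n] = X_n^2 + 1). By OST (τ has finite mean in a bounded region), E[M_τ] = E[M_0] = X_0^2 − 0 = 3^2 = 9. Also E[M_τ] = E[X_τ^2] − E[τ]. The walk exits at 0 or 140, with P(hit 140 first) = 3/140, so E[X_τ^2] = 140^2 · 3/140 + 0 = 420. Thus E[τ] = E[X_τ^2] − E[M_τ] = 420 − 9 = 411 = 3(140 − 3) = 411.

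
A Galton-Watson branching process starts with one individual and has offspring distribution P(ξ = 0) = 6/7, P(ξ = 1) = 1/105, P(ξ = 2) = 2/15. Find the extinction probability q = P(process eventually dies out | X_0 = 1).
q = 1

Mean offspring μ = 0·6/7 + 1·1/105 + 2·2/15 = 29/105 ≤ 1. For μ ≤ 1 with offspring not concentrated at 1, the Galton-Watson process goes extinct almost surely, so q = 1.
(Algebraic check: The pgf is f(s) = 6/7 + 1/105·s + 2/15·s². The extinction probability q is the smallest fixed point of f in [0, 1]. Setting s = f(s):
  2/15·s² + (1/105 − 1)·s + 6/7 = 0
  2/15·s² − (6/7 + 2/15)·s + 6/7 = 0
which factors as (s − 1)·(2/15·s − 6/7) = 0, giving roots s = 1 and s = (6/7)/(2/15) = 45/7. Since 45/7 ≥ 1, the smallest root in [0, 1] is s = 1.)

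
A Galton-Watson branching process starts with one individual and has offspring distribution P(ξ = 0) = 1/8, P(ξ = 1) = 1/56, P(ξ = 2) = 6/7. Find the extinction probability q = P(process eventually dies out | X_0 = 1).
q = 7/48

The pgf is f(s) = 1/8 + 1/56·s + 6/7·s². The extinction probability q is the smallest fixed point of f in [0, 1]. Setting s = f(s):
  6/7·s² + (1/56 − 1)·s + 1/8 = 0
  6/7·s² − (1/8 + 6/7)·s + 1/8 = 0
which factors as (s − 1)·(6/7·s − 1/8) = 0, giving roots s = 1 and s = (1/8)/(6/7) = 7/48.
Mean offspring μ = 1/56 + 2·6/7 = 97/56 > 1 (supercritical), so q < 1. The extinction probability is the smaller root: q = (1/8)/(6/7) = 7/48.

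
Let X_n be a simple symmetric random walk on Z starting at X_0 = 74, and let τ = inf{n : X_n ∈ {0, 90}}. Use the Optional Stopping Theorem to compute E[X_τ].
E[X_τ] = 74

X_n is a martingale and τ is a bounded-mean stopping time (indeed τ is finite a.s. with bounded expectation since the walk is in a bounded region). By the OST, E[X_τ] = E[X_0] = 74. Equivalently: E[X_τ] = 90 · P(hit 90 first) + 0 · P(hit 0 first) = 90 · (74/90) = 74.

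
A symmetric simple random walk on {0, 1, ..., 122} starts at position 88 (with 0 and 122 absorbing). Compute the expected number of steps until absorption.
E[τ | X_0 = 88] = 2992

Let v_k = E[τ | X_0 = k]. Boundary: v_0 = v_122 = 0. Recurrence: v_k = 1 + (v_{k-1} + v_{k+1})/2 for 1 ≤ k ≤ 121. The particular solution to v_k − (v_{k-1} + v_{k+1})/2 = 1 is v_k = −k^2. Adding homogeneous solution A + B k and matching boundaries gives v_k = k (122 − k). Substituting k = 88: v_88 = 88 · 34 = 2992.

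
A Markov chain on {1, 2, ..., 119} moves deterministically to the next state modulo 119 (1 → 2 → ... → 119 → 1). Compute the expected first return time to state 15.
E[T_15 | X_0 = 15] = 119

The chain cycles deterministically, so starting at state 15 it returns in exactly 119 steps. Equivalently, the stationary distribution is uniform π_j = 1/119 for every state j, so by Kac's formula E[T_15] = 1/π_15 = 119.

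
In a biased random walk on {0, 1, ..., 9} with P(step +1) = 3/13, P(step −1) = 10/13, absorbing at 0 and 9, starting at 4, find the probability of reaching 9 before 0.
P(hit 9 before 0) = (1 − (10/3)^4) / (1 − (10/3)^9) = 344331/142854331

Let u_k denote P(reach 9 before 0 | start at k). Boundary: u_0 = 0, u_9 = 1. Recurrence: u_k = 3/13·u_{k+1} + 10/13·u_{k-1} for 1 ≤ k ≤ 8. Try u_k = A + B·r^k with r = q/p = (10/13)/(3/13) = 10/3. Substitution satisfies the recurrence; boundary conditions give:
  u_k = (1 − r^k) / (1 − r^N) = (1 − (10/3)^4) / (1 − (10/3)^9) = 344331/142854331.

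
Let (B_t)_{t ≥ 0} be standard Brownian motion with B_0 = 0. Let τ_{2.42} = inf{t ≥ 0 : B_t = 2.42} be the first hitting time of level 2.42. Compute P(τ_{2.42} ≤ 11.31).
P(τ_{2.42} ≤ 11.31) = 2(1 − Φ(2.42/√11.31)) = 2(1 − Φ(0.7196)) ≈ 0.4718

By the reflection principle for standard BM, P(τ_b ≤ t) = 2 · P(B_t ≥ b). Since B_t ~ N(0, t), P(B_t ≥ 2.42) = 1 − Φ(2.42/√t) = 1 − Φ(2.42/√11.31) = 1 − Φ(0.7196) ≈ 0.23589. Doubling: P(τ_{2.42} ≤ 11.31) ≈ 2 · 0.23589 = 0.47178 ≈ 0.4718.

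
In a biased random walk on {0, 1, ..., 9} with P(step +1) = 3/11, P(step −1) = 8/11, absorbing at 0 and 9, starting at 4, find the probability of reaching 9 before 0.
P(hit 9 before 0) = (1 − (8/3)^4) / (1 − (8/3)^9) = 195129/26839609

Let u_k denote P(reach 9 before 0 | start at k). Boundary: u_0 = 0, u_9 = 1. Recurrence: u_k = 3/11·u_{k+1} + 8/11·u_{k-1} for 1 ≤ k ≤ 8. Try u_k = A + B·r^k with r = q/p = (8/11)/(3/11) = 8/3. Substitution satisfies the recurrence; boundary conditions give:
  u_k = (1 − r^k) / (1 − r^N) = (1 − (8/3)^4) / (1 − (8/3)^9) = 195129/26839609.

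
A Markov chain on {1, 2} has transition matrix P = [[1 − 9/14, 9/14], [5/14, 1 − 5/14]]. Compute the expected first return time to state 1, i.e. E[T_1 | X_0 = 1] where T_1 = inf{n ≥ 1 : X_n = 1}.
E[T_1 | X_0 = 1] = 1/π_1 = 14/5

For an irreducible recurrent Markov chain with stationary distribution π, E[T_i | X_0 = i] = 1/π_i (Kac's formula). Here π_1 = (5/14)/(9/14 + 5/14) = (5/14)/(1) = 5/14, so E[T_1 | X_0 = 1] = 1/π_1 = (9/14 + 5/14)/(5/14) = (1)/(5/14) = 14/5.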